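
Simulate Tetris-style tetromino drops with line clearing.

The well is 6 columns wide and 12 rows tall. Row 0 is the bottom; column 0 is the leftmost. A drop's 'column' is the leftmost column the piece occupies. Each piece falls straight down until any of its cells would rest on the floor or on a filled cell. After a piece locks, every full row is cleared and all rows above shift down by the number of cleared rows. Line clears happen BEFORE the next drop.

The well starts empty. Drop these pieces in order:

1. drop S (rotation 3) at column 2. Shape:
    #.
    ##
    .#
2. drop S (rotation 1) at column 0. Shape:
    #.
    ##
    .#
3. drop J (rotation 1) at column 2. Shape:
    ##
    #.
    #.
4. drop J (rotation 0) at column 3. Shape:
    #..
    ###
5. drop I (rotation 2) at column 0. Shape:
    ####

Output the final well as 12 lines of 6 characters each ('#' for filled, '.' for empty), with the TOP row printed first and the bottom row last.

Drop 1: S rot3 at col 2 lands with bottom-row=0; cleared 0 line(s) (total 0); column heights now [0 0 3 2 0 0], max=3
Drop 2: S rot1 at col 0 lands with bottom-row=0; cleared 0 line(s) (total 0); column heights now [3 2 3 2 0 0], max=3
Drop 3: J rot1 at col 2 lands with bottom-row=3; cleared 0 line(s) (total 0); column heights now [3 2 6 6 0 0], max=6
Drop 4: J rot0 at col 3 lands with bottom-row=6; cleared 0 line(s) (total 0); column heights now [3 2 6 8 7 7], max=8
Drop 5: I rot2 at col 0 lands with bottom-row=8; cleared 0 line(s) (total 0); column heights now [9 9 9 9 7 7], max=9

Answer: ......
......
......
####..
...#..
...###
..##..
..#...
..#...
#.#...
####..
.#.#..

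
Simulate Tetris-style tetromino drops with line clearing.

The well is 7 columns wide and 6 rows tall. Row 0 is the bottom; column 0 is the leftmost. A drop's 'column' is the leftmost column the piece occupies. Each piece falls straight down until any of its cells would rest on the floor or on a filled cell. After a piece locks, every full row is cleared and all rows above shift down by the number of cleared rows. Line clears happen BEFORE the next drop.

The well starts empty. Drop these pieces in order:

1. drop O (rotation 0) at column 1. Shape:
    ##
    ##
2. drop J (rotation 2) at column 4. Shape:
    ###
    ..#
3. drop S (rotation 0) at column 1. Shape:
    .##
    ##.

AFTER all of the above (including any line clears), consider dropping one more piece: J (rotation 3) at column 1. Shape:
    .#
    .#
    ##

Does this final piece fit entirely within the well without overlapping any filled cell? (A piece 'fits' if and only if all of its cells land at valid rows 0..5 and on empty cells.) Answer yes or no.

Drop 1: O rot0 at col 1 lands with bottom-row=0; cleared 0 line(s) (total 0); column heights now [0 2 2 0 0 0 0], max=2
Drop 2: J rot2 at col 4 lands with bottom-row=0; cleared 0 line(s) (total 0); column heights now [0 2 2 0 2 2 2], max=2
Drop 3: S rot0 at col 1 lands with bottom-row=2; cleared 0 line(s) (total 0); column heights now [0 3 4 4 2 2 2], max=4
Test piece J rot3 at col 1 (width 2): heights before test = [0 3 4 4 2 2 2]; fits = False

Answer: no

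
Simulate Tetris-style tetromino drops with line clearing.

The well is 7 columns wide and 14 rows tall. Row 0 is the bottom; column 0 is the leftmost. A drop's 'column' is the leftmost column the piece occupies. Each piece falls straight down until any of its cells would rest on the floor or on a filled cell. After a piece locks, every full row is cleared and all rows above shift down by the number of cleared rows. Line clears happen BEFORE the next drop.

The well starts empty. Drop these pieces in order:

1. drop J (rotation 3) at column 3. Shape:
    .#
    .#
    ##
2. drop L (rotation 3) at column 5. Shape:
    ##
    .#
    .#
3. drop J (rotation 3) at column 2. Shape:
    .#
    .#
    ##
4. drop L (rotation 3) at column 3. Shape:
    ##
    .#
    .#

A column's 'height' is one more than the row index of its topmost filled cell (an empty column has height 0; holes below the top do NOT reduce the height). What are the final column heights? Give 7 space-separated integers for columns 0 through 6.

Drop 1: J rot3 at col 3 lands with bottom-row=0; cleared 0 line(s) (total 0); column heights now [0 0 0 1 3 0 0], max=3
Drop 2: L rot3 at col 5 lands with bottom-row=0; cleared 0 line(s) (total 0); column heights now [0 0 0 1 3 3 3], max=3
Drop 3: J rot3 at col 2 lands with bottom-row=1; cleared 0 line(s) (total 0); column heights now [0 0 2 4 3 3 3], max=4
Drop 4: L rot3 at col 3 lands with bottom-row=3; cleared 0 line(s) (total 0); column heights now [0 0 2 6 6 3 3], max=6

Answer: 0 0 2 6 6 3 3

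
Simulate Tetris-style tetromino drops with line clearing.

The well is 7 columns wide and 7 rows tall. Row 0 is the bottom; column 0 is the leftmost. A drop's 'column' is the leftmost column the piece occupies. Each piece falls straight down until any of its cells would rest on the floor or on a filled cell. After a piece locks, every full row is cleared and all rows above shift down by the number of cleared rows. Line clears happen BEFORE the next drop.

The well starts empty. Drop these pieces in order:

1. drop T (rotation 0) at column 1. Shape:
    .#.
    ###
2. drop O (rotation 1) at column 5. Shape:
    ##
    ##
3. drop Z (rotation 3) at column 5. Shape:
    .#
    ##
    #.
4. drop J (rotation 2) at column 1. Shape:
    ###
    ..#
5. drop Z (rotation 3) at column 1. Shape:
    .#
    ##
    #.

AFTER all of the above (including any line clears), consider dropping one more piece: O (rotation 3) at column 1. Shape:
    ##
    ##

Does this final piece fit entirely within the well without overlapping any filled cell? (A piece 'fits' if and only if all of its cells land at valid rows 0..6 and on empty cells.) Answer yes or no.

Drop 1: T rot0 at col 1 lands with bottom-row=0; cleared 0 line(s) (total 0); column heights now [0 1 2 1 0 0 0], max=2
Drop 2: O rot1 at col 5 lands with bottom-row=0; cleared 0 line(s) (total 0); column heights now [0 1 2 1 0 2 2], max=2
Drop 3: Z rot3 at col 5 lands with bottom-row=2; cleared 0 line(s) (total 0); column heights now [0 1 2 1 0 4 5], max=5
Drop 4: J rot2 at col 1 lands with bottom-row=1; cleared 0 line(s) (total 0); column heights now [0 3 3 3 0 4 5], max=5
Drop 5: Z rot3 at col 1 lands with bottom-row=3; cleared 0 line(s) (total 0); column heights now [0 5 6 3 0 4 5], max=6
Test piece O rot3 at col 1 (width 2): heights before test = [0 5 6 3 0 4 5]; fits = False

Answer: no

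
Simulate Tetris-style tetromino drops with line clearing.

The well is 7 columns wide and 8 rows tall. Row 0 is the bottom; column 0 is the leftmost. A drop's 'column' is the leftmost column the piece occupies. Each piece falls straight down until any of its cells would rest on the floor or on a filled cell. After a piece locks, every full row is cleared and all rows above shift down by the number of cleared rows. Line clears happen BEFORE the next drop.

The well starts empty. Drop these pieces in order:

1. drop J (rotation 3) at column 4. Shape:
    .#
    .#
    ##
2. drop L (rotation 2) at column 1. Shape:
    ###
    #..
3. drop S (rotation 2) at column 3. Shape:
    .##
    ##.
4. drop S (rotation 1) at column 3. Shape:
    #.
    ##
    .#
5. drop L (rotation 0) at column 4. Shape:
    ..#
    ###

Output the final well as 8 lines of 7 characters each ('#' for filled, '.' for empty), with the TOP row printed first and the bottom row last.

Drop 1: J rot3 at col 4 lands with bottom-row=0; cleared 0 line(s) (total 0); column heights now [0 0 0 0 1 3 0], max=3
Drop 2: L rot2 at col 1 lands with bottom-row=0; cleared 0 line(s) (total 0); column heights now [0 2 2 2 1 3 0], max=3
Drop 3: S rot2 at col 3 lands with bottom-row=2; cleared 0 line(s) (total 0); column heights now [0 2 2 3 4 4 0], max=4
Drop 4: S rot1 at col 3 lands with bottom-row=4; cleared 0 line(s) (total 0); column heights now [0 2 2 7 6 4 0], max=7
Drop 5: L rot0 at col 4 lands with bottom-row=6; cleared 0 line(s) (total 0); column heights now [0 2 2 7 7 7 8], max=8

Answer: ......#
...####
...##..
....#..
....##.
...###.
.###.#.
.#..##.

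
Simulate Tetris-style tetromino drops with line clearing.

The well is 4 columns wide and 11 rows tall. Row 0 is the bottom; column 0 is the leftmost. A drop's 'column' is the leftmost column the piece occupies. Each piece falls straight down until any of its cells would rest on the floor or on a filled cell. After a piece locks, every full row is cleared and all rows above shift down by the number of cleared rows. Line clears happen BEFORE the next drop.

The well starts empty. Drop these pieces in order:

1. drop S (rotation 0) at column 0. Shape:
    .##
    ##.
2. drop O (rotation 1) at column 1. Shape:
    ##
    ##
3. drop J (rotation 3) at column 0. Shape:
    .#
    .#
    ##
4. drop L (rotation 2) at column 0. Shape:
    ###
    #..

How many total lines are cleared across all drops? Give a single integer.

Drop 1: S rot0 at col 0 lands with bottom-row=0; cleared 0 line(s) (total 0); column heights now [1 2 2 0], max=2
Drop 2: O rot1 at col 1 lands with bottom-row=2; cleared 0 line(s) (total 0); column heights now [1 4 4 0], max=4
Drop 3: J rot3 at col 0 lands with bottom-row=4; cleared 0 line(s) (total 0); column heights now [5 7 4 0], max=7
Drop 4: L rot2 at col 0 lands with bottom-row=6; cleared 0 line(s) (total 0); column heights now [8 8 8 0], max=8

Answer: 0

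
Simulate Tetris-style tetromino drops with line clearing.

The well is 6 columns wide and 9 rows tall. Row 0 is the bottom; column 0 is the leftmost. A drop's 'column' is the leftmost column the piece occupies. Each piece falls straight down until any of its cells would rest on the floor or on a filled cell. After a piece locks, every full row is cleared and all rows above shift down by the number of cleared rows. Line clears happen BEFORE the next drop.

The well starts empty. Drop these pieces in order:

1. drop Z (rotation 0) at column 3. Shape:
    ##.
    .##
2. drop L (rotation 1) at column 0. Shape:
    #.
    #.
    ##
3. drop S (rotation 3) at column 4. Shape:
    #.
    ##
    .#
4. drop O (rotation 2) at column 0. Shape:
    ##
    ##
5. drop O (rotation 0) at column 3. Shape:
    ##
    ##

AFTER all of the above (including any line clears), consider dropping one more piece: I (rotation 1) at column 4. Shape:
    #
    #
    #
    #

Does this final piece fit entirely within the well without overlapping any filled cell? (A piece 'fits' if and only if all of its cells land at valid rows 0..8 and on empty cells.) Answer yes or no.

Drop 1: Z rot0 at col 3 lands with bottom-row=0; cleared 0 line(s) (total 0); column heights now [0 0 0 2 2 1], max=2
Drop 2: L rot1 at col 0 lands with bottom-row=0; cleared 0 line(s) (total 0); column heights now [3 1 0 2 2 1], max=3
Drop 3: S rot3 at col 4 lands with bottom-row=1; cleared 0 line(s) (total 0); column heights now [3 1 0 2 4 3], max=4
Drop 4: O rot2 at col 0 lands with bottom-row=3; cleared 0 line(s) (total 0); column heights now [5 5 0 2 4 3], max=5
Drop 5: O rot0 at col 3 lands with bottom-row=4; cleared 0 line(s) (total 0); column heights now [5 5 0 6 6 3], max=6
Test piece I rot1 at col 4 (width 1): heights before test = [5 5 0 6 6 3]; fits = False

Answer: no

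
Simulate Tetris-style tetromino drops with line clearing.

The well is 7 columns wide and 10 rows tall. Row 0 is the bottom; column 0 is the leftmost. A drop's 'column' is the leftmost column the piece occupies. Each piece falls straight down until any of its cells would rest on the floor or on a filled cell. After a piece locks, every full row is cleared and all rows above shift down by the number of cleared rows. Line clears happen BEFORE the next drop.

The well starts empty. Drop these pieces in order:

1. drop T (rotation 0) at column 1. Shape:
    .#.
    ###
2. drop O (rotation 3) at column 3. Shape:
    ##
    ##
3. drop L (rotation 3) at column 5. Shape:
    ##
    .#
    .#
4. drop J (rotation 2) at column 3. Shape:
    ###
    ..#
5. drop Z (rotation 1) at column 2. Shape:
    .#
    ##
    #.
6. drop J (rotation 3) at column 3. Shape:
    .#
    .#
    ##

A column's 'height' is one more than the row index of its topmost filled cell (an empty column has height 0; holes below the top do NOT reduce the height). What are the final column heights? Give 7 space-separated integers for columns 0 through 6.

Answer: 0 1 6 8 10 5 3

Derivation:
Drop 1: T rot0 at col 1 lands with bottom-row=0; cleared 0 line(s) (total 0); column heights now [0 1 2 1 0 0 0], max=2
Drop 2: O rot3 at col 3 lands with bottom-row=1; cleared 0 line(s) (total 0); column heights now [0 1 2 3 3 0 0], max=3
Drop 3: L rot3 at col 5 lands with bottom-row=0; cleared 0 line(s) (total 0); column heights now [0 1 2 3 3 3 3], max=3
Drop 4: J rot2 at col 3 lands with bottom-row=3; cleared 0 line(s) (total 0); column heights now [0 1 2 5 5 5 3], max=5
Drop 5: Z rot1 at col 2 lands with bottom-row=4; cleared 0 line(s) (total 0); column heights now [0 1 6 7 5 5 3], max=7
Drop 6: J rot3 at col 3 lands with bottom-row=7; cleared 0 line(s) (total 0); column heights now [0 1 6 8 10 5 3], max=10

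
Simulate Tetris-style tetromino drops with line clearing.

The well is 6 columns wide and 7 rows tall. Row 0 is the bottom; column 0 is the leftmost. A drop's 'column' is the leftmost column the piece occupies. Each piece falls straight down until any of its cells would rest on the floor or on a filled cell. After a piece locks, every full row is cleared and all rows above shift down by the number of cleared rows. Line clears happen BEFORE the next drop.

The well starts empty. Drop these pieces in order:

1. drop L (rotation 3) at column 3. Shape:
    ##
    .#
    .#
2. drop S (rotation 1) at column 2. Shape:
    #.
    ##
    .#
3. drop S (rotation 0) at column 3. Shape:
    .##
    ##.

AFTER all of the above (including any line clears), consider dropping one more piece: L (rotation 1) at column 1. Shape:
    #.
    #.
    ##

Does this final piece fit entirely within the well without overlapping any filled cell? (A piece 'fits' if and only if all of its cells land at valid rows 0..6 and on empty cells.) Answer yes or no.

Drop 1: L rot3 at col 3 lands with bottom-row=0; cleared 0 line(s) (total 0); column heights now [0 0 0 3 3 0], max=3
Drop 2: S rot1 at col 2 lands with bottom-row=3; cleared 0 line(s) (total 0); column heights now [0 0 6 5 3 0], max=6
Drop 3: S rot0 at col 3 lands with bottom-row=5; cleared 0 line(s) (total 0); column heights now [0 0 6 6 7 7], max=7
Test piece L rot1 at col 1 (width 2): heights before test = [0 0 6 6 7 7]; fits = False

Answer: no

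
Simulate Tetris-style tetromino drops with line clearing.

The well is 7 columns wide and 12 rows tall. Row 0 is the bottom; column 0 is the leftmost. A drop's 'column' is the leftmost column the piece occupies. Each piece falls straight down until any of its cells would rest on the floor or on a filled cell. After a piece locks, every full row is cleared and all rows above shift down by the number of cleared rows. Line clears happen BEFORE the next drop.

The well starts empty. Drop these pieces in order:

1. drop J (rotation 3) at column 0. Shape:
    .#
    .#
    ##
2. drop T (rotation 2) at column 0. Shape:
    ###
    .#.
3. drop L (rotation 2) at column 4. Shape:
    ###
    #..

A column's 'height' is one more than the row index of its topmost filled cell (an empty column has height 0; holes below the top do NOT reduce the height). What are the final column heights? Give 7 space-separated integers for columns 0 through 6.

Answer: 5 5 5 0 2 2 2

Derivation:
Drop 1: J rot3 at col 0 lands with bottom-row=0; cleared 0 line(s) (total 0); column heights now [1 3 0 0 0 0 0], max=3
Drop 2: T rot2 at col 0 lands with bottom-row=3; cleared 0 line(s) (total 0); column heights now [5 5 5 0 0 0 0], max=5
Drop 3: L rot2 at col 4 lands with bottom-row=0; cleared 0 line(s) (total 0); column heights now [5 5 5 0 2 2 2], max=5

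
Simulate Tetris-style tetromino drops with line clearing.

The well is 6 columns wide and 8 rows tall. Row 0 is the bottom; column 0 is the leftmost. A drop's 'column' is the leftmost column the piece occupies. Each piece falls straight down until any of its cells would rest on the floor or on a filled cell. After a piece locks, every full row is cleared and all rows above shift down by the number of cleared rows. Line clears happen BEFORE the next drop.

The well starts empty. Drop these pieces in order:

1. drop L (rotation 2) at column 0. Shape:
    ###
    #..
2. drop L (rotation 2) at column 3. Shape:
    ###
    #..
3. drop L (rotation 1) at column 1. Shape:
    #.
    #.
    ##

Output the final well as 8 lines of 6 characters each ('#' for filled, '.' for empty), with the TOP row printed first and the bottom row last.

Drop 1: L rot2 at col 0 lands with bottom-row=0; cleared 0 line(s) (total 0); column heights now [2 2 2 0 0 0], max=2
Drop 2: L rot2 at col 3 lands with bottom-row=0; cleared 1 line(s) (total 1); column heights now [1 0 0 1 0 0], max=1
Drop 3: L rot1 at col 1 lands with bottom-row=0; cleared 0 line(s) (total 1); column heights now [1 3 1 1 0 0], max=3

Answer: ......
......
......
......
......
.#....
.#....
####..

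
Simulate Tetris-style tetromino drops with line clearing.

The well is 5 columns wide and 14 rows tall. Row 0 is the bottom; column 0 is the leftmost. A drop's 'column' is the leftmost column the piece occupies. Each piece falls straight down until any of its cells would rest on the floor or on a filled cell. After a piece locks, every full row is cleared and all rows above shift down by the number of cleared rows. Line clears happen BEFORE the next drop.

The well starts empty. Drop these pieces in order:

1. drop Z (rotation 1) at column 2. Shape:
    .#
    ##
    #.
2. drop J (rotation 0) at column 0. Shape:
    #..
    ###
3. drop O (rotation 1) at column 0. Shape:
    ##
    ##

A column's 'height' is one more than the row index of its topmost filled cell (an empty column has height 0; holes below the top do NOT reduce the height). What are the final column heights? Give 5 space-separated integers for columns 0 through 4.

Answer: 6 6 3 3 0

Derivation:
Drop 1: Z rot1 at col 2 lands with bottom-row=0; cleared 0 line(s) (total 0); column heights now [0 0 2 3 0], max=3
Drop 2: J rot0 at col 0 lands with bottom-row=2; cleared 0 line(s) (total 0); column heights now [4 3 3 3 0], max=4
Drop 3: O rot1 at col 0 lands with bottom-row=4; cleared 0 line(s) (total 0); column heights now [6 6 3 3 0], max=6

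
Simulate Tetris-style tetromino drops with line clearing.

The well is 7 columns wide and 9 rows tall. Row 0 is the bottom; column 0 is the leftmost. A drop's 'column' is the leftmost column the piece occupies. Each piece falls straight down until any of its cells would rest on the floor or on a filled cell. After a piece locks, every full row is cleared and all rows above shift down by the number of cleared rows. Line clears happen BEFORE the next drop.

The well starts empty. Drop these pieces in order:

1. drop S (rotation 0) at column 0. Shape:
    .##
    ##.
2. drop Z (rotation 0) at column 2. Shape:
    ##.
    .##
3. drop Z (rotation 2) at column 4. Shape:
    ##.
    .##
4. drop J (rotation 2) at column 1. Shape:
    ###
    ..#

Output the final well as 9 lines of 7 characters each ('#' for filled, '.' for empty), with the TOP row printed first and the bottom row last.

Drop 1: S rot0 at col 0 lands with bottom-row=0; cleared 0 line(s) (total 0); column heights now [1 2 2 0 0 0 0], max=2
Drop 2: Z rot0 at col 2 lands with bottom-row=1; cleared 0 line(s) (total 0); column heights now [1 2 3 3 2 0 0], max=3
Drop 3: Z rot2 at col 4 lands with bottom-row=1; cleared 0 line(s) (total 0); column heights now [1 2 3 3 3 3 2], max=3
Drop 4: J rot2 at col 1 lands with bottom-row=3; cleared 0 line(s) (total 0); column heights now [1 5 5 5 3 3 2], max=5

Answer: .......
.......
.......
.......
.###...
...#...
..####.
.######
##.....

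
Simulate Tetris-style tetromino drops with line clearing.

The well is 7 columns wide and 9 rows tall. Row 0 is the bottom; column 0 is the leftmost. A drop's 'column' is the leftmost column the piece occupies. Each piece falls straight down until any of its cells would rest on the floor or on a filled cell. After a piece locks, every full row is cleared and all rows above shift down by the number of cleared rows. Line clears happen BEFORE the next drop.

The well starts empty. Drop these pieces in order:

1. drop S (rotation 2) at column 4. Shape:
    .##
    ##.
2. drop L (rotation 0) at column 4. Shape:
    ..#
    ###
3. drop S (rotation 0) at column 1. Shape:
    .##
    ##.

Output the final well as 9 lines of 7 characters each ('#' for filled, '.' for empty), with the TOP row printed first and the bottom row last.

Drop 1: S rot2 at col 4 lands with bottom-row=0; cleared 0 line(s) (total 0); column heights now [0 0 0 0 1 2 2], max=2
Drop 2: L rot0 at col 4 lands with bottom-row=2; cleared 0 line(s) (total 0); column heights now [0 0 0 0 3 3 4], max=4
Drop 3: S rot0 at col 1 lands with bottom-row=0; cleared 0 line(s) (total 0); column heights now [0 1 2 2 3 3 4], max=4

Answer: .......
.......
.......
.......
.......
......#
....###
..##.##
.##.##.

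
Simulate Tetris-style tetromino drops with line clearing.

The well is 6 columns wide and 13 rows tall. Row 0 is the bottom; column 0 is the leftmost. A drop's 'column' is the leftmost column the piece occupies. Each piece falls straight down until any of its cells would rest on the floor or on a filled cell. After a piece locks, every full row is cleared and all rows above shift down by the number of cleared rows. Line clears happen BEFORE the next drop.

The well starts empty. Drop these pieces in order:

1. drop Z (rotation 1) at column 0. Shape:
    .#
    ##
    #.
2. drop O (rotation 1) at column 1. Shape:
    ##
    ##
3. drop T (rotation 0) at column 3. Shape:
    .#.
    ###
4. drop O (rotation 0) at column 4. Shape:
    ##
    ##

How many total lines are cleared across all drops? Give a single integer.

Answer: 0

Derivation:
Drop 1: Z rot1 at col 0 lands with bottom-row=0; cleared 0 line(s) (total 0); column heights now [2 3 0 0 0 0], max=3
Drop 2: O rot1 at col 1 lands with bottom-row=3; cleared 0 line(s) (total 0); column heights now [2 5 5 0 0 0], max=5
Drop 3: T rot0 at col 3 lands with bottom-row=0; cleared 0 line(s) (total 0); column heights now [2 5 5 1 2 1], max=5
Drop 4: O rot0 at col 4 lands with bottom-row=2; cleared 0 line(s) (total 0); column heights now [2 5 5 1 4 4], max=5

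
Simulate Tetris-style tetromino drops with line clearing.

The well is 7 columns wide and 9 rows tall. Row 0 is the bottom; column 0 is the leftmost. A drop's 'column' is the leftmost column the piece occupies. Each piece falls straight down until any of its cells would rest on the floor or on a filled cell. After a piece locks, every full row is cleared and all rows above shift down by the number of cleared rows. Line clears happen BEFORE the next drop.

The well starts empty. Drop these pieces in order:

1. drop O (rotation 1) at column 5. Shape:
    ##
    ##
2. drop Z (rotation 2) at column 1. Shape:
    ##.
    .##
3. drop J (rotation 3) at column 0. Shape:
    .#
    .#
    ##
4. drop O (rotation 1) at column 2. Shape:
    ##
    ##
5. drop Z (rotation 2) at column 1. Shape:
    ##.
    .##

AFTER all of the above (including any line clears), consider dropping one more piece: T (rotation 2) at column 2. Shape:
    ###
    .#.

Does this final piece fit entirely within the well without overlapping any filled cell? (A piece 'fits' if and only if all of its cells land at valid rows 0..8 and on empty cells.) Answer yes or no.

Drop 1: O rot1 at col 5 lands with bottom-row=0; cleared 0 line(s) (total 0); column heights now [0 0 0 0 0 2 2], max=2
Drop 2: Z rot2 at col 1 lands with bottom-row=0; cleared 0 line(s) (total 0); column heights now [0 2 2 1 0 2 2], max=2
Drop 3: J rot3 at col 0 lands with bottom-row=2; cleared 0 line(s) (total 0); column heights now [3 5 2 1 0 2 2], max=5
Drop 4: O rot1 at col 2 lands with bottom-row=2; cleared 0 line(s) (total 0); column heights now [3 5 4 4 0 2 2], max=5
Drop 5: Z rot2 at col 1 lands with bottom-row=4; cleared 0 line(s) (total 0); column heights now [3 6 6 5 0 2 2], max=6
Test piece T rot2 at col 2 (width 3): heights before test = [3 6 6 5 0 2 2]; fits = True

Answer: yes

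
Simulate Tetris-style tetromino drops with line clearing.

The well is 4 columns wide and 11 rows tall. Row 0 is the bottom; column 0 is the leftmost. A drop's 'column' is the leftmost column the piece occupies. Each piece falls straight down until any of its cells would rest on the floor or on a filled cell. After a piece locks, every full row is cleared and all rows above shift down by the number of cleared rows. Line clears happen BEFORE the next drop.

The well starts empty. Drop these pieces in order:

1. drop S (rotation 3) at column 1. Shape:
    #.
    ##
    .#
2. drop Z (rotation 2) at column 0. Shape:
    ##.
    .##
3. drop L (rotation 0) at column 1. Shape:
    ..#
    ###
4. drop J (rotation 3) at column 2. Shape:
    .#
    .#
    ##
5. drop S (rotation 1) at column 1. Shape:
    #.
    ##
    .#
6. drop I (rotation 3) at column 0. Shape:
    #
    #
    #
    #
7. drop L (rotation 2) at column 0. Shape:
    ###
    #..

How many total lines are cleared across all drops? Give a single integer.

Answer: 1

Derivation:
Drop 1: S rot3 at col 1 lands with bottom-row=0; cleared 0 line(s) (total 0); column heights now [0 3 2 0], max=3
Drop 2: Z rot2 at col 0 lands with bottom-row=3; cleared 0 line(s) (total 0); column heights now [5 5 4 0], max=5
Drop 3: L rot0 at col 1 lands with bottom-row=5; cleared 0 line(s) (total 0); column heights now [5 6 6 7], max=7
Drop 4: J rot3 at col 2 lands with bottom-row=7; cleared 0 line(s) (total 0); column heights now [5 6 8 10], max=10
Drop 5: S rot1 at col 1 lands with bottom-row=8; cleared 0 line(s) (total 0); column heights now [5 11 10 10], max=11
Drop 6: I rot3 at col 0 lands with bottom-row=5; cleared 1 line(s) (total 1); column heights now [8 10 9 9], max=10
Drop 7: L rot2 at col 0 lands with bottom-row=9; cleared 0 line(s) (total 1); column heights now [11 11 11 9], max=11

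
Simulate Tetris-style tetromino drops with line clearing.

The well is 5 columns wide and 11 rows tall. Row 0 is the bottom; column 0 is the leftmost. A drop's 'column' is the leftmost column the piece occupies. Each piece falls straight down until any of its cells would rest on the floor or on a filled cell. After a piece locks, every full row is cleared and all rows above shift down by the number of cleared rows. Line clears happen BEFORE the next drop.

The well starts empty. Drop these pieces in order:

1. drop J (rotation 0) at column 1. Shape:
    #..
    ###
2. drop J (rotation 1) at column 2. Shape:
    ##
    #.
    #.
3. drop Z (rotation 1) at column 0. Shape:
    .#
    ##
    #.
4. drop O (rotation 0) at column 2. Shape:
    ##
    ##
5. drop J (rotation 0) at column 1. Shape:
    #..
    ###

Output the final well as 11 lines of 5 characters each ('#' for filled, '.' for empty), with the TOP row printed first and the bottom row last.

Drop 1: J rot0 at col 1 lands with bottom-row=0; cleared 0 line(s) (total 0); column heights now [0 2 1 1 0], max=2
Drop 2: J rot1 at col 2 lands with bottom-row=1; cleared 0 line(s) (total 0); column heights now [0 2 4 4 0], max=4
Drop 3: Z rot1 at col 0 lands with bottom-row=1; cleared 0 line(s) (total 0); column heights now [3 4 4 4 0], max=4
Drop 4: O rot0 at col 2 lands with bottom-row=4; cleared 0 line(s) (total 0); column heights now [3 4 6 6 0], max=6
Drop 5: J rot0 at col 1 lands with bottom-row=6; cleared 0 line(s) (total 0); column heights now [3 8 7 7 0], max=8

Answer: .....
.....
.....
.#...
.###.
..##.
..##.
.###.
###..
###..
.###.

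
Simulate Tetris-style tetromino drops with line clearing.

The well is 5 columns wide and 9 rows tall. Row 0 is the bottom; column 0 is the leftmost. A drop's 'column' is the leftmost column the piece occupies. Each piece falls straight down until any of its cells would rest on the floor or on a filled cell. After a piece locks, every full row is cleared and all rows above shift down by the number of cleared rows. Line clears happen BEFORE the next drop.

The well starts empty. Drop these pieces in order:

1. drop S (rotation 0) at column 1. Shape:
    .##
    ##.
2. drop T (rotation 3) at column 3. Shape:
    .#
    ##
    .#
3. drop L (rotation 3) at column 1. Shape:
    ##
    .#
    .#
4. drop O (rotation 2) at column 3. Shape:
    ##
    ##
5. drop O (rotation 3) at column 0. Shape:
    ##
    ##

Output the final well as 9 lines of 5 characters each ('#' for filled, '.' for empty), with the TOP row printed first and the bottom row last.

Answer: .....
.....
##...
##.##
.####
..#.#
..###
..###
.##..

Derivation:
Drop 1: S rot0 at col 1 lands with bottom-row=0; cleared 0 line(s) (total 0); column heights now [0 1 2 2 0], max=2
Drop 2: T rot3 at col 3 lands with bottom-row=1; cleared 0 line(s) (total 0); column heights now [0 1 2 3 4], max=4
Drop 3: L rot3 at col 1 lands with bottom-row=2; cleared 0 line(s) (total 0); column heights now [0 5 5 3 4], max=5
Drop 4: O rot2 at col 3 lands with bottom-row=4; cleared 0 line(s) (total 0); column heights now [0 5 5 6 6], max=6
Drop 5: O rot3 at col 0 lands with bottom-row=5; cleared 0 line(s) (total 0); column heights now [7 7 5 6 6], max=7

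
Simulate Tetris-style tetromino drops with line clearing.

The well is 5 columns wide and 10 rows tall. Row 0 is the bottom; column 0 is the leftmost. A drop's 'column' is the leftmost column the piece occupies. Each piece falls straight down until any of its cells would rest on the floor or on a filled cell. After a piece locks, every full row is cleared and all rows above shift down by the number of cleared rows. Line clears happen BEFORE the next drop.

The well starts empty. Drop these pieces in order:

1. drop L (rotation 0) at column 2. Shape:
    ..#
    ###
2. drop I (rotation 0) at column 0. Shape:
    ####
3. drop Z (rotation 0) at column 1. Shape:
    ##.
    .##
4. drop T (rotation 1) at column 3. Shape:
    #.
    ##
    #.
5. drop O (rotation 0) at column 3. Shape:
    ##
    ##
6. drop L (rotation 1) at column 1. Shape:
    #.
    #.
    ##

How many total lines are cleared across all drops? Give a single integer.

Drop 1: L rot0 at col 2 lands with bottom-row=0; cleared 0 line(s) (total 0); column heights now [0 0 1 1 2], max=2
Drop 2: I rot0 at col 0 lands with bottom-row=1; cleared 1 line(s) (total 1); column heights now [0 0 1 1 1], max=1
Drop 3: Z rot0 at col 1 lands with bottom-row=1; cleared 0 line(s) (total 1); column heights now [0 3 3 2 1], max=3
Drop 4: T rot1 at col 3 lands with bottom-row=2; cleared 0 line(s) (total 1); column heights now [0 3 3 5 4], max=5
Drop 5: O rot0 at col 3 lands with bottom-row=5; cleared 0 line(s) (total 1); column heights now [0 3 3 7 7], max=7
Drop 6: L rot1 at col 1 lands with bottom-row=3; cleared 0 line(s) (total 1); column heights now [0 6 4 7 7], max=7

Answer: 1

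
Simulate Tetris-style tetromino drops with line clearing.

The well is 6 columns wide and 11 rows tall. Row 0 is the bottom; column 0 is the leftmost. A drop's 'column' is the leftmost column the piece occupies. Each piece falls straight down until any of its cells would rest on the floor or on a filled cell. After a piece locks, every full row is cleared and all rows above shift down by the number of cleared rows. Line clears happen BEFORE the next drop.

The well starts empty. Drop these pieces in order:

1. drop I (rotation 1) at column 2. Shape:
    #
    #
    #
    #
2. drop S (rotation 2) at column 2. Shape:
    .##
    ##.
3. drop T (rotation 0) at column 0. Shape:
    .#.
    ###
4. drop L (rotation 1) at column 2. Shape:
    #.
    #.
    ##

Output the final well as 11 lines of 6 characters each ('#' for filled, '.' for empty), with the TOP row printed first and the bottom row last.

Drop 1: I rot1 at col 2 lands with bottom-row=0; cleared 0 line(s) (total 0); column heights now [0 0 4 0 0 0], max=4
Drop 2: S rot2 at col 2 lands with bottom-row=4; cleared 0 line(s) (total 0); column heights now [0 0 5 6 6 0], max=6
Drop 3: T rot0 at col 0 lands with bottom-row=5; cleared 0 line(s) (total 0); column heights now [6 7 6 6 6 0], max=7
Drop 4: L rot1 at col 2 lands with bottom-row=6; cleared 0 line(s) (total 0); column heights now [6 7 9 7 6 0], max=9

Answer: ......
......
..#...
..#...
.###..
#####.
..##..
..#...
..#...
..#...
..#...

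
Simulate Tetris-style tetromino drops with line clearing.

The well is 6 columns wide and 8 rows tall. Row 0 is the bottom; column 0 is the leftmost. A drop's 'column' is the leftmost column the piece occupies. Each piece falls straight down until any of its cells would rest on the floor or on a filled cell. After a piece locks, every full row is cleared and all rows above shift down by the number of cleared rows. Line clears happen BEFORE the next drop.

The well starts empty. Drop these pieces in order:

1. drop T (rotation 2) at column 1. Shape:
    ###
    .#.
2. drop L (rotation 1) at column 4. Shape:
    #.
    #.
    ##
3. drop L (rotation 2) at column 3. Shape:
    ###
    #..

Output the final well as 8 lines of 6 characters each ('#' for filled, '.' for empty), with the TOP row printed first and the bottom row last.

Answer: ......
......
......
......
...###
...##.
.####.
..#.##

Derivation:
Drop 1: T rot2 at col 1 lands with bottom-row=0; cleared 0 line(s) (total 0); column heights now [0 2 2 2 0 0], max=2
Drop 2: L rot1 at col 4 lands with bottom-row=0; cleared 0 line(s) (total 0); column heights now [0 2 2 2 3 1], max=3
Drop 3: L rot2 at col 3 lands with bottom-row=2; cleared 0 line(s) (total 0); column heights now [0 2 2 4 4 4], max=4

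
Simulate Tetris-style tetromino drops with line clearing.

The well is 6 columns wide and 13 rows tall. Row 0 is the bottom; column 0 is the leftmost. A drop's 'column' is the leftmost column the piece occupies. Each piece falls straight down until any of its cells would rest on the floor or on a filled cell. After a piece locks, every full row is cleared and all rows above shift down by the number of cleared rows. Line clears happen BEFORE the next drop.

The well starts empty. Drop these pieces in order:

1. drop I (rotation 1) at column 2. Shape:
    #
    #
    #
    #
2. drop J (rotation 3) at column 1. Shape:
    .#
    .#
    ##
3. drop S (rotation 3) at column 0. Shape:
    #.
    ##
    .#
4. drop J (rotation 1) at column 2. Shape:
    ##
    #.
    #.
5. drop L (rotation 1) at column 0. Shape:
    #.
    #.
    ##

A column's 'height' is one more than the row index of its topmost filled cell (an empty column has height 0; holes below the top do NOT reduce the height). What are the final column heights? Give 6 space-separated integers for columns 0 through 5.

Drop 1: I rot1 at col 2 lands with bottom-row=0; cleared 0 line(s) (total 0); column heights now [0 0 4 0 0 0], max=4
Drop 2: J rot3 at col 1 lands with bottom-row=4; cleared 0 line(s) (total 0); column heights now [0 5 7 0 0 0], max=7
Drop 3: S rot3 at col 0 lands with bottom-row=5; cleared 0 line(s) (total 0); column heights now [8 7 7 0 0 0], max=8
Drop 4: J rot1 at col 2 lands with bottom-row=7; cleared 0 line(s) (total 0); column heights now [8 7 10 10 0 0], max=10
Drop 5: L rot1 at col 0 lands with bottom-row=8; cleared 0 line(s) (total 0); column heights now [11 9 10 10 0 0], max=11

Answer: 11 9 10 10 0 0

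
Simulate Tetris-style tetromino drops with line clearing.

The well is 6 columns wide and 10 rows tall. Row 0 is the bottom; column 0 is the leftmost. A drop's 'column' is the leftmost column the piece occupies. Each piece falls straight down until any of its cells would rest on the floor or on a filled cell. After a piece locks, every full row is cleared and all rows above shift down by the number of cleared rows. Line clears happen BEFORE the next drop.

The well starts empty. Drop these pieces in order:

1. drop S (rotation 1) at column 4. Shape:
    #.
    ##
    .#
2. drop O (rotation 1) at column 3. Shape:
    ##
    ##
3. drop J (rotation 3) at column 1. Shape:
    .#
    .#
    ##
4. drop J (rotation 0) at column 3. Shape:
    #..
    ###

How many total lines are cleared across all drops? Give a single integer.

Drop 1: S rot1 at col 4 lands with bottom-row=0; cleared 0 line(s) (total 0); column heights now [0 0 0 0 3 2], max=3
Drop 2: O rot1 at col 3 lands with bottom-row=3; cleared 0 line(s) (total 0); column heights now [0 0 0 5 5 2], max=5
Drop 3: J rot3 at col 1 lands with bottom-row=0; cleared 0 line(s) (total 0); column heights now [0 1 3 5 5 2], max=5
Drop 4: J rot0 at col 3 lands with bottom-row=5; cleared 0 line(s) (total 0); column heights now [0 1 3 7 6 6], max=7

Answer: 0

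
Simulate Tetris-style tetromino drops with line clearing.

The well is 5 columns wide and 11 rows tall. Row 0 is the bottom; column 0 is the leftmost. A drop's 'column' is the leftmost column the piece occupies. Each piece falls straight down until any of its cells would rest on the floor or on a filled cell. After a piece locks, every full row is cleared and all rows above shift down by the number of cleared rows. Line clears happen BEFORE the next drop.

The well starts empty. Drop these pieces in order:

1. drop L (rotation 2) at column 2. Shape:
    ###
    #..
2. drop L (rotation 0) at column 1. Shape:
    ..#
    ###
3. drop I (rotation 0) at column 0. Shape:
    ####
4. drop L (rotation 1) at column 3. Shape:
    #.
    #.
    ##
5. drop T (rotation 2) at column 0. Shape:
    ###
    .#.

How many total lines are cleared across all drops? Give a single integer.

Drop 1: L rot2 at col 2 lands with bottom-row=0; cleared 0 line(s) (total 0); column heights now [0 0 2 2 2], max=2
Drop 2: L rot0 at col 1 lands with bottom-row=2; cleared 0 line(s) (total 0); column heights now [0 3 3 4 2], max=4
Drop 3: I rot0 at col 0 lands with bottom-row=4; cleared 0 line(s) (total 0); column heights now [5 5 5 5 2], max=5
Drop 4: L rot1 at col 3 lands with bottom-row=5; cleared 0 line(s) (total 0); column heights now [5 5 5 8 6], max=8
Drop 5: T rot2 at col 0 lands with bottom-row=5; cleared 0 line(s) (total 0); column heights now [7 7 7 8 6], max=8

Answer: 0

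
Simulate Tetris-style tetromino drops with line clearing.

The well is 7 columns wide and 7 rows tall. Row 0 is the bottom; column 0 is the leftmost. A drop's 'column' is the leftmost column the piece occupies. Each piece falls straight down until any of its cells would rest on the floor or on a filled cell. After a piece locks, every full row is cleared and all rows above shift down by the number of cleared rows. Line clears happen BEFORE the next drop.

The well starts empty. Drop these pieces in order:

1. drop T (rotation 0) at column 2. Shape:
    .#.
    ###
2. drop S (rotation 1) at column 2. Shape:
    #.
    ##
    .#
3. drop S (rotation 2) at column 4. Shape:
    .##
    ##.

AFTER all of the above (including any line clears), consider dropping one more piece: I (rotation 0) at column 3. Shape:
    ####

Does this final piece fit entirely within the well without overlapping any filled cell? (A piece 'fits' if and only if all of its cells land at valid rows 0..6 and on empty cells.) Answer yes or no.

Answer: yes

Derivation:
Drop 1: T rot0 at col 2 lands with bottom-row=0; cleared 0 line(s) (total 0); column heights now [0 0 1 2 1 0 0], max=2
Drop 2: S rot1 at col 2 lands with bottom-row=2; cleared 0 line(s) (total 0); column heights now [0 0 5 4 1 0 0], max=5
Drop 3: S rot2 at col 4 lands with bottom-row=1; cleared 0 line(s) (total 0); column heights now [0 0 5 4 2 3 3], max=5
Test piece I rot0 at col 3 (width 4): heights before test = [0 0 5 4 2 3 3]; fits = True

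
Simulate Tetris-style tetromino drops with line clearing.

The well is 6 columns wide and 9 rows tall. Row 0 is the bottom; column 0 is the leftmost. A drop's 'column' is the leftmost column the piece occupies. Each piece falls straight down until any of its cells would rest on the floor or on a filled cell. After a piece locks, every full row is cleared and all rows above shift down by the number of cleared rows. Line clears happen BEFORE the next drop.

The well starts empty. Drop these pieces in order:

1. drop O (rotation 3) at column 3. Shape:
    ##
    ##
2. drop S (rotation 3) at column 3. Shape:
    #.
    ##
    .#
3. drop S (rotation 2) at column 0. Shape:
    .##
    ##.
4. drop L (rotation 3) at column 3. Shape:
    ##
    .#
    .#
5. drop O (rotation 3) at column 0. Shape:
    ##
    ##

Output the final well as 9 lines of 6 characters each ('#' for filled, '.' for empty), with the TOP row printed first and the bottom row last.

Drop 1: O rot3 at col 3 lands with bottom-row=0; cleared 0 line(s) (total 0); column heights now [0 0 0 2 2 0], max=2
Drop 2: S rot3 at col 3 lands with bottom-row=2; cleared 0 line(s) (total 0); column heights now [0 0 0 5 4 0], max=5
Drop 3: S rot2 at col 0 lands with bottom-row=0; cleared 0 line(s) (total 0); column heights now [1 2 2 5 4 0], max=5
Drop 4: L rot3 at col 3 lands with bottom-row=4; cleared 0 line(s) (total 0); column heights now [1 2 2 7 7 0], max=7
Drop 5: O rot3 at col 0 lands with bottom-row=2; cleared 0 line(s) (total 0); column heights now [4 4 2 7 7 0], max=7

Answer: ......
......
...##.
....#.
...##.
##.##.
##..#.
.####.
##.##.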